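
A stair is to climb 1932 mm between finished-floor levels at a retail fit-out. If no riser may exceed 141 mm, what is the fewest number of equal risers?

1932 / 141 = 13.702 → round up to 14 risers.

14 risers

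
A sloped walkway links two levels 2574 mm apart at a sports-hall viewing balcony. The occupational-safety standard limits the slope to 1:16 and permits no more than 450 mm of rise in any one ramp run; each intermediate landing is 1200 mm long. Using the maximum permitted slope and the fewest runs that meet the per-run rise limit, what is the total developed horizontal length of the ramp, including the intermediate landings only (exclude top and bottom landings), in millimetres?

2574 / 450 = 5.720 → round up to 6 ramp runs. That means 5 intermediate landings.
Horizontal run for 2574 mm of rise at 1:16 is 2574 × 16 = 41184 mm.
Intermediate landings: 5 × 1200 = 6000 mm.
Developed length = 41184 + 6000 = 47184 mm.

47184 mm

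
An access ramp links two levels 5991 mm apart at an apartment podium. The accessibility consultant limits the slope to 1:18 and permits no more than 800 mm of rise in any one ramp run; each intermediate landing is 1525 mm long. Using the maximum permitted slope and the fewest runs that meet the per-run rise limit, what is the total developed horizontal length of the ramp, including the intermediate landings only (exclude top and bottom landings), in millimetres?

5991 / 800 = 7.489 → round up to 8 ramp runs. That means 7 intermediate landings.
Ramp run (horizontal) at 1:18: 5991 × 18 = 107838 mm.
7 intermediate landings contribute 7 × 1525 = 10675 mm.
Developed length = 107838 + 10675 = 118513 mm.

118513 mm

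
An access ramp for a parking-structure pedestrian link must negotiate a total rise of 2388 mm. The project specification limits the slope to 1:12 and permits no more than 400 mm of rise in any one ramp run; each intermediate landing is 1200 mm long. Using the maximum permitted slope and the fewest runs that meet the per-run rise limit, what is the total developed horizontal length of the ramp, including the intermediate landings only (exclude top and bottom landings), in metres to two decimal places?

⌈2388/400⌉ = 6 ramp runs. That means 5 intermediate landings.
Ramp run (horizontal) at 1:12: 2388 × 12 = 28656 mm.
Intermediate landings: 5 × 1200 = 6000 mm.
Developed length = 28656 + 6000 = 34656 mm.
= 34.66 m.

34.66 m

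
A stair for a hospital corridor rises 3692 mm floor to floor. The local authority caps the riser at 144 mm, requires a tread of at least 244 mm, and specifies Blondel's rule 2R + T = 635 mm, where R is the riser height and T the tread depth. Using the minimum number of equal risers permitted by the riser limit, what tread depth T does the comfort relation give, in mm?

At most 144 each: 3692/144 = 25.64, giving 26 risers.
R = 3692 ÷ 26 = 142 mm.
Tread T = 635 − 2 × 142 = 351 mm (≥ 244 mm).

351 mm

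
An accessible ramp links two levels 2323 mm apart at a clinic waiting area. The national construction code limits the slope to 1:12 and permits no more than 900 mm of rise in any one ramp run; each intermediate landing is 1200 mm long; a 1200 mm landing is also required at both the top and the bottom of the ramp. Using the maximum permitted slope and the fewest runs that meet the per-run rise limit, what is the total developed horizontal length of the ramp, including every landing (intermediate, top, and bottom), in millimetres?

32676 mm

At most 900 each: 2323/900 = 2.58, giving 3 ramp runs. That means 2 intermediate landings.
Horizontal run for 2323 mm of rise at 1:12 is 2323 × 12 = 27876 mm.
2 intermediate landings contribute 2 × 1200 = 2400 mm.
Top and bottom landings: 2 × 1200 = 2400 mm.
Total = 27876 + 2400 + 2400 = 32676 mm.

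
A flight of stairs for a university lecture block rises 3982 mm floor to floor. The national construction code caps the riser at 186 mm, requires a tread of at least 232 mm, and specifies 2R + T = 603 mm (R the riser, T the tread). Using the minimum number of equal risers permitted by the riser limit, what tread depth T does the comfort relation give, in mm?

3982 / 186 = 21.409 → round up to 22 risers.
Each riser is 3982/22 = 181 mm (≤ 186 mm).
T = 603 − 2·181 = 241 mm, which satisfies the 232 mm minimum.

241 mm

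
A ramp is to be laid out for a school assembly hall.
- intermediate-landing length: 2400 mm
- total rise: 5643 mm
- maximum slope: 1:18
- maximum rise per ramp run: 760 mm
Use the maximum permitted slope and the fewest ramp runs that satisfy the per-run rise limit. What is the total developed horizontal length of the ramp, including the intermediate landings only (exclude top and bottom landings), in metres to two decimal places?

118.37 m

5643 / 760 = 7.42, so 8 ramp runs are needed. That means 7 intermediate landings.
Ramp run (horizontal) at 1:18: 5643 × 18 = 101574 mm.
7 intermediate landings contribute 7 × 2400 = 16800 mm.
Total developed length = 101574 + 16800 = 118374 mm.
= 118.37 m.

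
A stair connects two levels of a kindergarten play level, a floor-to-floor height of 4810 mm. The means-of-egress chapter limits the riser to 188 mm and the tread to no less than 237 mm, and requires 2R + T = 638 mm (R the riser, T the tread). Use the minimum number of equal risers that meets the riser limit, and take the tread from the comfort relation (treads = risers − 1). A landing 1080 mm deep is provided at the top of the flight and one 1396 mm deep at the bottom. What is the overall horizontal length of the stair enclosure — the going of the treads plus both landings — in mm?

4810 / 188 = 25.585 → round up to 26 risers.
Riser R = 4810 / 26 = 185 mm, within the 188 mm limit.
Tread T = 638 − 2 × 185 = 268 mm (≥ 237 mm).
Going = (26 − 1) × 268 = 6700 mm.
Add landings: 6700 + 1080 + 1396 = 9176 mm.

9176 mm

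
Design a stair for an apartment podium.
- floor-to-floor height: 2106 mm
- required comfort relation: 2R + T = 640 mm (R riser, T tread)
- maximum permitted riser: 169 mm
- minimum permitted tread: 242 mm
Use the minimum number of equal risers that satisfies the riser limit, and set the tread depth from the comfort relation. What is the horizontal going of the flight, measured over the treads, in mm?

3792 mm

2106 / 169 = 12.46, so 13 risers are needed.
Riser R = 2106 / 13 = 162 mm, within the 169 mm limit.
Tread T = 640 − 2 × 162 = 316 mm (≥ 242 mm).
Going = (13 − 1) × 316 = 3792 mm.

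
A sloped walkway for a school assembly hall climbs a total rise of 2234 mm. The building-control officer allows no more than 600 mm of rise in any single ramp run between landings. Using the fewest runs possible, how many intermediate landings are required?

3 intermediate landings

2234 / 600 = 3.723 → round up to 4 ramp runs.
4 runs are separated by 3 intermediate landings.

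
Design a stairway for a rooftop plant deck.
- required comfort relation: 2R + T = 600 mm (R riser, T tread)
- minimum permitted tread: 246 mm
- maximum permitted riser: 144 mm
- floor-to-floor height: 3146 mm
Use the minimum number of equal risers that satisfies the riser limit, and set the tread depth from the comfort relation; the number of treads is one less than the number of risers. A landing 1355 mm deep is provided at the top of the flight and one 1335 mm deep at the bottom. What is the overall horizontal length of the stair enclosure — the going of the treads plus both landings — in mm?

⌈3146/144⌉ = 22 risers.
Each riser is 3146/22 = 143 mm (≤ 144 mm).
T = 600 − 2·143 = 314 mm, which satisfies the 246 mm minimum.
Going = (22 − 1) × 314 = 6594 mm.
Add landings: 6594 + 1355 + 1335 = 9284 mm.

9284 mm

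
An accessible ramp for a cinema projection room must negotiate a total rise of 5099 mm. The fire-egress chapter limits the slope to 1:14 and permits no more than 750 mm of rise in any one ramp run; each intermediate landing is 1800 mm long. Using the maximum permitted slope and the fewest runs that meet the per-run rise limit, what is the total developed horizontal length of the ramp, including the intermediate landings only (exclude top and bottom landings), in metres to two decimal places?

82.19 m

5099 / 750 = 6.799 → round up to 7 ramp runs. That means 6 intermediate landings.
Ramp run (horizontal) at 1:14: 5099 × 14 = 71386 mm.
6 intermediate landings contribute 6 × 1800 = 10800 mm.
Developed length = 71386 + 10800 = 82186 mm.
= 82.19 m.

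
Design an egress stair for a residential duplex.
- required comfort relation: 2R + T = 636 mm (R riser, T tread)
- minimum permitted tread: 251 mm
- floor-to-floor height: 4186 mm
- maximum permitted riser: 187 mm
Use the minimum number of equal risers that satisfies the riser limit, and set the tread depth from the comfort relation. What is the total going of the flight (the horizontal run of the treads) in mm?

5984 mm

⌈4186/187⌉ = 23 risers.
R = 4186 ÷ 23 = 182 mm.
Tread T = 636 − 2 × 182 = 272 mm (≥ 251 mm).
Treads = 23 − 1 = 22; going = 22 × 272 = 5984 mm.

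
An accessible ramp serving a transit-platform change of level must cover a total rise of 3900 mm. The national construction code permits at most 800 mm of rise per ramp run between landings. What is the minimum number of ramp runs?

5 runs

3900 / 800 = 4.88, so 5 ramp runs are needed.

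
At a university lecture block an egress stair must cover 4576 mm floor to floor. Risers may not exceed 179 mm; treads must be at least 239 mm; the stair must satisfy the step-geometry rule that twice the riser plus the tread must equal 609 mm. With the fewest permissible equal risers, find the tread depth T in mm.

257 mm

4576 / 179 = 25.564 → round up to 26 risers.
Riser R = 4576 / 26 = 176 mm, within the 179 mm limit.
Tread T = 609 − 2 × 176 = 257 mm (≥ 239 mm).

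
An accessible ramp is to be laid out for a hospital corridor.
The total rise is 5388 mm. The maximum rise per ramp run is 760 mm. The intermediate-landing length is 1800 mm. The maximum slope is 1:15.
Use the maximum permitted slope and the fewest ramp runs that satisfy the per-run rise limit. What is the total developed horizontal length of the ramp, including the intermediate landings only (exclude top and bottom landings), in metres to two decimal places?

⌈5388/760⌉ = 8 ramp runs. That means 7 intermediate landings.
Horizontal run for 5388 mm of rise at 1:15 is 5388 × 15 = 80820 mm.
7 intermediate landings contribute 7 × 1800 = 12600 mm.
Developed length = 80820 + 12600 = 93420 mm.
= 93.42 m.

93.42 m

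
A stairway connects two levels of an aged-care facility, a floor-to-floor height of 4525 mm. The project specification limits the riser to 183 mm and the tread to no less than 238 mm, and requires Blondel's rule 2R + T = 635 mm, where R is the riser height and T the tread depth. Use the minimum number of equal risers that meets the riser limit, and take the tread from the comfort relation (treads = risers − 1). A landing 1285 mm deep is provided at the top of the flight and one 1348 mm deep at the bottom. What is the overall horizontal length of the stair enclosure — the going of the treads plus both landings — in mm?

9185 mm

4525 / 183 = 24.727 → round up to 25 risers.
Riser R = 4525 / 25 = 181 mm, within the 183 mm limit.
From 2R + T = 635: T = 635 − 362 = 273 mm.
Going = (25 − 1) × 273 = 6552 mm.
Enclosure = 6552 + 1285 + 1348 = 9185 mm.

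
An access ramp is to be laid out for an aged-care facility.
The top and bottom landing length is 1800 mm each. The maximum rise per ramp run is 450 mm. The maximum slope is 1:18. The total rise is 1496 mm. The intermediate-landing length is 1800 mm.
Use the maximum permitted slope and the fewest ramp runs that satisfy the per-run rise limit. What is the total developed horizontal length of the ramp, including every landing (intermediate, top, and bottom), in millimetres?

At most 450 each: 1496/450 = 3.32, giving 4 ramp runs. That means 3 intermediate landings.
Ramp run (horizontal) at 1:18: 1496 × 18 = 26928 mm.
Intermediate landings: 3 × 1800 = 5400 mm.
Top and bottom landings: 2 × 1800 = 3600 mm.
Total = 26928 + 5400 + 3600 = 35928 mm.

35928 mm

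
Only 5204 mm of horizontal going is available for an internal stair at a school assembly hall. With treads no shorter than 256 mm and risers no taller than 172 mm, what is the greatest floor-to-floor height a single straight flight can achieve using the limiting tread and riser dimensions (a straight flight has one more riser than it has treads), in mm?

3612 mm

5204 / 256 = 20.33, so 20 treads fit.
Risers = treads + 1 = 21.
Maximum height = 21 × 172 = 3612 mm.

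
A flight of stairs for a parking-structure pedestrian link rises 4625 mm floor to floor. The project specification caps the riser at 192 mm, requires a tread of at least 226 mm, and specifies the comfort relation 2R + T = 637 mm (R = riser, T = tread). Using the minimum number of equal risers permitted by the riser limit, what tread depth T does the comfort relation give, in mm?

267 mm

4625 / 192 = 24.09, so 25 risers are needed.
Each riser is 4625/25 = 185 mm (≤ 192 mm).
Tread T = 637 − 2 × 185 = 267 mm (≥ 226 mm).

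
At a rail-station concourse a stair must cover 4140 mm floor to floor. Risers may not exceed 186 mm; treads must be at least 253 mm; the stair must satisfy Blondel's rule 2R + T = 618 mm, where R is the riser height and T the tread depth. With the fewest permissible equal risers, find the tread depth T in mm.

4140 / 186 = 22.26, so 23 risers are needed.
Riser R = 4140 / 23 = 180 mm, within the 186 mm limit.
From 2R + T = 618: T = 618 − 360 = 258 mm.

258 mm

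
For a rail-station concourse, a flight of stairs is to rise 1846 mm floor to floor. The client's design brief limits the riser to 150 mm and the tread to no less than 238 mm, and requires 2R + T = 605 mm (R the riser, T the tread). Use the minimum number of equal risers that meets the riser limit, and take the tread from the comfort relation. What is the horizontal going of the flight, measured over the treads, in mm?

3852 mm

1846 / 150 = 12.307 → round up to 13 risers.
Each riser is 1846/13 = 142 mm (≤ 150 mm).
Tread T = 605 − 2 × 142 = 321 mm (≥ 238 mm).
13 risers give 12 treads; going = 12 × 321 = 3852 mm.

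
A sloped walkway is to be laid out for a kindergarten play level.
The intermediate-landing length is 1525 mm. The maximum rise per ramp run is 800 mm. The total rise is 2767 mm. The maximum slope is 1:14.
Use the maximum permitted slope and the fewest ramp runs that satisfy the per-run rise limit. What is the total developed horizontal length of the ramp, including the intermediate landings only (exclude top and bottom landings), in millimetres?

43313 mm

At most 800 each: 2767/800 = 3.46, giving 4 ramp runs. That means 3 intermediate landings.
Horizontal run for 2767 mm of rise at 1:14 is 2767 × 14 = 38738 mm.
3 intermediate landings contribute 3 × 1525 = 4575 mm.
Developed length = 38738 + 4575 = 43313 mm.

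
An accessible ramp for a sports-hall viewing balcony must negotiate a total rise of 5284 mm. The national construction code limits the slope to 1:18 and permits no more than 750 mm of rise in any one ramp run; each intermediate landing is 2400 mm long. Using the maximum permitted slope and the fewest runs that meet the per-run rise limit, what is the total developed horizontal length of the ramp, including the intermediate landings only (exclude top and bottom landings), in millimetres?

111912 mm

5284 / 750 = 7.05, so 8 ramp runs are needed. That means 7 intermediate landings.
Ramp run (horizontal) at 1:18: 5284 × 18 = 95112 mm.
7 intermediate landings contribute 7 × 2400 = 16800 mm.
Developed length = 95112 + 16800 = 111912 mm.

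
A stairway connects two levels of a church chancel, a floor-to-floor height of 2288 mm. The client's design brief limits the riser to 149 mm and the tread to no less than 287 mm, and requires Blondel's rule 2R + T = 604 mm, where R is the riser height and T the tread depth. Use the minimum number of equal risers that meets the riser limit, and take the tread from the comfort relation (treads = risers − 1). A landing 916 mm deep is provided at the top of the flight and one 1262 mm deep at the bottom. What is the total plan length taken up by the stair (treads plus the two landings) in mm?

2288 / 149 = 15.356 → round up to 16 risers.
R = 2288 ÷ 16 = 143 mm.
T = 604 − 2·143 = 318 mm, which satisfies the 287 mm minimum.
Going = (16 − 1) × 318 = 4770 mm.
Add landings: 4770 + 916 + 1262 = 6948 mm.

6948 mm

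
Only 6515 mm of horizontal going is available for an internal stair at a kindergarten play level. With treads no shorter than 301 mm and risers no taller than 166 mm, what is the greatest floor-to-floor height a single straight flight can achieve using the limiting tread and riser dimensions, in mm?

3652 mm

Treads that fit: ⌊6515 / 301⌋ = 21.
Risers = treads + 1 = 22.
Maximum height = 22 × 166 = 3652 mm.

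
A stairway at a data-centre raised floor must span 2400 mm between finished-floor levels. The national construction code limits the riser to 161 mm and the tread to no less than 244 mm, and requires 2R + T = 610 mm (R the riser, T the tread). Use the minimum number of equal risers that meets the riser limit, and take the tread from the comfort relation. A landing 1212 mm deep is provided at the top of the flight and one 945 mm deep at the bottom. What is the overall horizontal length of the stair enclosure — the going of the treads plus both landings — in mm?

6217 mm

2400 / 161 = 14.91, so 15 risers are needed.
R = 2400 ÷ 15 = 160 mm.
From 2R + T = 610: T = 610 − 320 = 290 mm.
Going = (15 − 1) × 290 = 4060 mm.
Add landings: 4060 + 1212 + 945 = 6217 mm.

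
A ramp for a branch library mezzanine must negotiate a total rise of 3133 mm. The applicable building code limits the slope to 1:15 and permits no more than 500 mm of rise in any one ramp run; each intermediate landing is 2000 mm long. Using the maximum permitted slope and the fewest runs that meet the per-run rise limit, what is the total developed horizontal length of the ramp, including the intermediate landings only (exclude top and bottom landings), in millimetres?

58995 mm

3133 / 500 = 6.27, so 7 ramp runs are needed. That means 6 intermediate landings.
Horizontal run for 3133 mm of rise at 1:15 is 3133 × 15 = 46995 mm.
Intermediate landings: 6 × 2000 = 12000 mm.
Total developed length = 46995 + 12000 = 58995 mm.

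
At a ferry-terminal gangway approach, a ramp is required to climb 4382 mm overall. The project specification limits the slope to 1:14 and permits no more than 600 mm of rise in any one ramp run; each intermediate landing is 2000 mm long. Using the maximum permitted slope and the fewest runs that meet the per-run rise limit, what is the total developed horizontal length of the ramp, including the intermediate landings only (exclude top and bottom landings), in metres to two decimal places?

75.35 m

4382 / 600 = 7.30, so 8 ramp runs are needed. That means 7 intermediate landings.
Ramp run (horizontal) at 1:14: 4382 × 14 = 61348 mm.
Intermediate landings: 7 × 2000 = 14000 mm.
Total developed length = 61348 + 14000 = 75348 mm.
= 75.35 m.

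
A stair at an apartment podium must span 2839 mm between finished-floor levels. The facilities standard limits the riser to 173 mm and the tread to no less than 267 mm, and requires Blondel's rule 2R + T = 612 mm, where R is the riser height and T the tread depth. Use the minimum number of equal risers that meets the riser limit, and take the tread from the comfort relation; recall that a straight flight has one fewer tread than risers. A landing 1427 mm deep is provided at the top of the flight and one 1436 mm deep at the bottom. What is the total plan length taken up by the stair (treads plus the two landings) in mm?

2839 / 173 = 16.410 → round up to 17 risers.
R = 2839 ÷ 17 = 167 mm.
T = 612 − 2·167 = 278 mm, which satisfies the 267 mm minimum.
Going = (17 − 1) × 278 = 4448 mm.
Add landings: 4448 + 1427 + 1436 = 7311 mm.

7311 mm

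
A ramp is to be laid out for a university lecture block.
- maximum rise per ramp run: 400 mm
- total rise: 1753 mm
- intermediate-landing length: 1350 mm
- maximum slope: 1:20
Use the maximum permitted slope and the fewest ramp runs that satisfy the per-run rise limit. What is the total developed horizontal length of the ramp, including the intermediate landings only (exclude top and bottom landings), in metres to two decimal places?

40.46 m

1753 / 400 = 4.383 → round up to 5 ramp runs. That means 4 intermediate landings.
Ramp run (horizontal) at 1:20: 1753 × 20 = 35060 mm.
4 intermediate landings contribute 4 × 1350 = 5400 mm.
Developed length = 35060 + 5400 = 40460 mm.
= 40.46 m.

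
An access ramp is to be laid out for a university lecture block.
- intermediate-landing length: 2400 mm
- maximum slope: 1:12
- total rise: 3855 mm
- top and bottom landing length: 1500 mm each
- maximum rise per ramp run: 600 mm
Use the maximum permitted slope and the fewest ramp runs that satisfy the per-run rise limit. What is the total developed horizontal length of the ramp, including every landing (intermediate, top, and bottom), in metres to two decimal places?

63.66 m

3855 / 600 = 6.42, so 7 ramp runs are needed. That means 6 intermediate landings.
Horizontal run for 3855 mm of rise at 1:12 is 3855 × 12 = 46260 mm.
Intermediate landings: 6 × 2400 = 14400 mm.
Top and bottom landings: 2 × 1500 = 3000 mm.
Total = 46260 + 14400 + 3000 = 63660 mm.
= 63.66 m.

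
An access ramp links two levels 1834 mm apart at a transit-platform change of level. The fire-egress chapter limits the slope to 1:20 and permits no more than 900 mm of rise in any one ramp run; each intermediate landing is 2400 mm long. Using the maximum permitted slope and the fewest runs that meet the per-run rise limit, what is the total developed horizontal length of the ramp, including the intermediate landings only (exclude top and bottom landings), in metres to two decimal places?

1834 / 900 = 2.04, so 3 ramp runs are needed. That means 2 intermediate landings.
Ramp run (horizontal) at 1:20: 1834 × 20 = 36680 mm.
Intermediate landings: 2 × 2400 = 4800 mm.
Total developed length = 36680 + 4800 = 41480 mm.
= 41.48 m.

41.48 m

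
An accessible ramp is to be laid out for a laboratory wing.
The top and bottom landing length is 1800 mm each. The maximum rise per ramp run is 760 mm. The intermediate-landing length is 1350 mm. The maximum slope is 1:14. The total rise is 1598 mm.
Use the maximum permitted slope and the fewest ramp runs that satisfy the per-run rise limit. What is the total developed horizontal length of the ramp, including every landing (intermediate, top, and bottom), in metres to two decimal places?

28.67 m

At most 760 each: 1598/760 = 2.10, giving 3 ramp runs. That means 2 intermediate landings.
Horizontal run for 1598 mm of rise at 1:14 is 1598 × 14 = 22372 mm.
Intermediate landings: 2 × 1350 = 2700 mm.
Top and bottom landings: 2 × 1800 = 3600 mm.
Total = 22372 + 2700 + 3600 = 28672 mm.
= 28.67 m.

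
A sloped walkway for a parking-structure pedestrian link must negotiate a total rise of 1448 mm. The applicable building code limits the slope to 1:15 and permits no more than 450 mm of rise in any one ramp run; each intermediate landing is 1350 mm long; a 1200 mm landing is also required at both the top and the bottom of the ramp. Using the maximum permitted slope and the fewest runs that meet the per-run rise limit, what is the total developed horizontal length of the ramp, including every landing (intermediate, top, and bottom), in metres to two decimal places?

28.17 m

⌈1448/450⌉ = 4 ramp runs. That means 3 intermediate landings.
Ramp run (horizontal) at 1:15: 1448 × 15 = 21720 mm.
3 intermediate landings contribute 3 × 1350 = 4050 mm.
Top and bottom landings: 2 × 1200 = 2400 mm.
Total = 21720 + 4050 + 2400 = 28170 mm.
= 28.17 m.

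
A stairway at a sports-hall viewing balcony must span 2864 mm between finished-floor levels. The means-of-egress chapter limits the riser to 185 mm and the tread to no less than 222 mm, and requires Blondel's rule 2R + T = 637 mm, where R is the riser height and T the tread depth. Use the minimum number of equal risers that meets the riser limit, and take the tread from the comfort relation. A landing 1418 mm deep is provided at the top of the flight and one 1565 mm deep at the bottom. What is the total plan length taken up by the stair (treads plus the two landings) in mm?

At most 185 each: 2864/185 = 15.48, giving 16 risers.
Riser R = 2864 / 16 = 179 mm, within the 185 mm limit.
Tread T = 637 − 2 × 179 = 279 mm (≥ 222 mm).
Going = (16 − 1) × 279 = 4185 mm.
Add landings: 4185 + 1418 + 1565 = 7168 mm.

7168 mm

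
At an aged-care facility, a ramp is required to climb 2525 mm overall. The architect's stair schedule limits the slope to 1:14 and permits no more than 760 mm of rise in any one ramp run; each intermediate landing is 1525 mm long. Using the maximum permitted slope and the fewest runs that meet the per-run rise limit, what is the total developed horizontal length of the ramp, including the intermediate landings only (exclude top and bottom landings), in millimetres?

39925 mm

2525 / 760 = 3.32, so 4 ramp runs are needed. That means 3 intermediate landings.
Ramp run (horizontal) at 1:14: 2525 × 14 = 35350 mm.
3 intermediate landings contribute 3 × 1525 = 4575 mm.
Total developed length = 35350 + 4575 = 39925 mm.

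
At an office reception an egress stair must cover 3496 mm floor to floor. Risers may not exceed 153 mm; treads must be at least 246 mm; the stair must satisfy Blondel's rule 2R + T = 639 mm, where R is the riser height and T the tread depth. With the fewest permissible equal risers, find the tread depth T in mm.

⌈3496/153⌉ = 23 risers.
R = 3496 ÷ 23 = 152 mm.
From 2R + T = 639: T = 639 − 304 = 335 mm.

335 mm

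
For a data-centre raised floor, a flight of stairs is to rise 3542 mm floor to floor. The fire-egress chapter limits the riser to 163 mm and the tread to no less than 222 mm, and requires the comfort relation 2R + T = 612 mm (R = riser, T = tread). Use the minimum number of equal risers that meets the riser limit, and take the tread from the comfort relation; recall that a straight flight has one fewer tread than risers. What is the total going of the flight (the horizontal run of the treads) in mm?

3542 / 163 = 21.730 → round up to 22 risers.
Riser R = 3542 / 22 = 161 mm, within the 163 mm limit.
T = 612 − 2·161 = 290 mm, which satisfies the 222 mm minimum.
22 risers give 21 treads; going = 21 × 290 = 6090 mm.

6090 mm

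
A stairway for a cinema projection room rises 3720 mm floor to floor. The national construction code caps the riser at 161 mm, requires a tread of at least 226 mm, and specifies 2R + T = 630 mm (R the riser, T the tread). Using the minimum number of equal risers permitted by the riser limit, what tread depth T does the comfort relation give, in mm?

At most 161 each: 3720/161 = 23.11, giving 24 risers.
R = 3720 ÷ 24 = 155 mm.
T = 630 − 2·155 = 320 mm, which satisfies the 226 mm minimum.

320 mm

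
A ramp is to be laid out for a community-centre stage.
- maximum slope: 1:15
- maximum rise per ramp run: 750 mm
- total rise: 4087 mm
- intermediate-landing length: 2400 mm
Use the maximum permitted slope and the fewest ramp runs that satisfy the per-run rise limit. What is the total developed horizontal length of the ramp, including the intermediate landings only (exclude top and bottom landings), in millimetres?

73305 mm

⌈4087/750⌉ = 6 ramp runs. That means 5 intermediate landings.
Ramp run (horizontal) at 1:15: 4087 × 15 = 61305 mm.
5 intermediate landings contribute 5 × 2400 = 12000 mm.
Developed length = 61305 + 12000 = 73305 mm.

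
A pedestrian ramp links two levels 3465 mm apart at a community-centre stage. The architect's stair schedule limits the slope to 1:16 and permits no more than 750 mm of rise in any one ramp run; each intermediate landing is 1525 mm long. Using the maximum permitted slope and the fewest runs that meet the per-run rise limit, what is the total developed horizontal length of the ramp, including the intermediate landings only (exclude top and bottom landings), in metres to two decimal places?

⌈3465/750⌉ = 5 ramp runs. That means 4 intermediate landings.
Horizontal run for 3465 mm of rise at 1:16 is 3465 × 16 = 55440 mm.
Intermediate landings: 4 × 1525 = 6100 mm.
Developed length = 55440 + 6100 = 61540 mm.
= 61.54 m.

61.54 m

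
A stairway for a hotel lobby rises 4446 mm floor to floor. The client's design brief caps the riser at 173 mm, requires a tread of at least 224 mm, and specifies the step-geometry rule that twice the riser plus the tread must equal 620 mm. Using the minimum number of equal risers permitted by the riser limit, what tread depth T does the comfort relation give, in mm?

4446 / 173 = 25.699 → round up to 26 risers.
R = 4446 ÷ 26 = 171 mm.
T = 620 − 2·171 = 278 mm, which satisfies the 224 mm minimum.

278 mm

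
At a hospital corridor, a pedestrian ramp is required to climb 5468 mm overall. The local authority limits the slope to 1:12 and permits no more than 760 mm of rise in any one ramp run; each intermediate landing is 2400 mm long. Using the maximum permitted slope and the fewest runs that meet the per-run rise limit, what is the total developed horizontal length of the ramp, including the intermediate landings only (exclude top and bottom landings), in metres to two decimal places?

82.42 m

⌈5468/760⌉ = 8 ramp runs. That means 7 intermediate landings.
Horizontal run for 5468 mm of rise at 1:12 is 5468 × 12 = 65616 mm.
7 intermediate landings contribute 7 × 2400 = 16800 mm.
Developed length = 65616 + 16800 = 82416 mm.
= 82.42 m.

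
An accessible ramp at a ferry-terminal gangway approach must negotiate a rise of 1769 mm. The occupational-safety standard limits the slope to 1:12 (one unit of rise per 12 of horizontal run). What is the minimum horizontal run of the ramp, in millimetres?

21228 mm

Run = rise × 12 = 1769 × 12 = 21228 mm.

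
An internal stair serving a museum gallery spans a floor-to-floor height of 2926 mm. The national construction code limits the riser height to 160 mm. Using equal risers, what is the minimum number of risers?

19 risers

At most 160 each: 2926/160 = 18.29, giving 19 risers.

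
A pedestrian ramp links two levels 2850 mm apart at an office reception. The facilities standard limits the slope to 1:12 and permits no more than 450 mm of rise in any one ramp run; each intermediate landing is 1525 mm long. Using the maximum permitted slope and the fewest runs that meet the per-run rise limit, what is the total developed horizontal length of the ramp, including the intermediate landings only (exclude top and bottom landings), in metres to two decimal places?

2850 / 450 = 6.33, so 7 ramp runs are needed. That means 6 intermediate landings.
Ramp run (horizontal) at 1:12: 2850 × 12 = 34200 mm.
Intermediate landings: 6 × 1525 = 9150 mm.
Developed length = 34200 + 9150 = 43350 mm.
= 43.35 m.

43.35 m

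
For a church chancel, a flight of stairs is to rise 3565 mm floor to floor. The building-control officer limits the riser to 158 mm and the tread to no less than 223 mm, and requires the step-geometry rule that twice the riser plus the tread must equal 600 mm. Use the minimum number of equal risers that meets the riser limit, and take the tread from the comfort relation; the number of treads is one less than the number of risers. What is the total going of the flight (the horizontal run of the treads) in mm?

At most 158 each: 3565/158 = 22.56, giving 23 risers.
R = 3565 ÷ 23 = 155 mm.
From 2R + T = 600: T = 600 − 310 = 290 mm.
23 risers give 22 treads; going = 22 × 290 = 6380 mm.

6380 mm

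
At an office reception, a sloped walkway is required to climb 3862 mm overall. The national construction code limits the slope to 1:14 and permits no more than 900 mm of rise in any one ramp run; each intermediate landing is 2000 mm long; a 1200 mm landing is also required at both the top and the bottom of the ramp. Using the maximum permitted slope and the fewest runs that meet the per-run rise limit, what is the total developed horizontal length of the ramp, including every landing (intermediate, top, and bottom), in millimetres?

64468 mm

3862 / 900 = 4.291 → round up to 5 ramp runs. That means 4 intermediate landings.
Ramp run (horizontal) at 1:14: 3862 × 14 = 54068 mm.
Intermediate landings: 4 × 2000 = 8000 mm.
Top and bottom landings: 2 × 1200 = 2400 mm.
Total = 54068 + 8000 + 2400 = 64468 mm.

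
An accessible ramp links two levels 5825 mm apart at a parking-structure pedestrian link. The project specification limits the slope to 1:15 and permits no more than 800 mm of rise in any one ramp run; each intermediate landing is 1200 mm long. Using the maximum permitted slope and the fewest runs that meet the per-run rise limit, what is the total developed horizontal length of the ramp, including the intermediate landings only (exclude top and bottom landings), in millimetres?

5825 / 800 = 7.28, so 8 ramp runs are needed. That means 7 intermediate landings.
Horizontal run for 5825 mm of rise at 1:15 is 5825 × 15 = 87375 mm.
Intermediate landings: 7 × 1200 = 8400 mm.
Developed length = 87375 + 8400 = 95775 mm.

95775 mm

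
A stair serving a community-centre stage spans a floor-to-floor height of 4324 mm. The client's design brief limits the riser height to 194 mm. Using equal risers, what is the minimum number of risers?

4324 / 194 = 22.289 → round up to 23 risers.

23 risers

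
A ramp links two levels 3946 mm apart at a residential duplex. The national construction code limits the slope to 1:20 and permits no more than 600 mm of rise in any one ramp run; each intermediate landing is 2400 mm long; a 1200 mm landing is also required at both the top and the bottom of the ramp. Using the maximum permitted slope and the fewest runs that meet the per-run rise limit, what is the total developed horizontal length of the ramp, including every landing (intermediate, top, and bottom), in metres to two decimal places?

3946 / 600 = 6.577 → round up to 7 ramp runs. That means 6 intermediate landings.
Ramp run (horizontal) at 1:20: 3946 × 20 = 78920 mm.
Intermediate landings: 6 × 2400 = 14400 mm.
Top and bottom landings: 2 × 1200 = 2400 mm.
Total = 78920 + 14400 + 2400 = 95720 mm.
= 95.72 m.

95.72 m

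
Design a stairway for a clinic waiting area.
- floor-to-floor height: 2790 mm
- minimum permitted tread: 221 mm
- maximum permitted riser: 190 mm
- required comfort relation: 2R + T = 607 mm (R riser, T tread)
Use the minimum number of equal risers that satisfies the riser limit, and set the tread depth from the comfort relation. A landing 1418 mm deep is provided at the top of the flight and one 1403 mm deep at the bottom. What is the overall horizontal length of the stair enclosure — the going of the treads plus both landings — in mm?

2790 / 190 = 14.68, so 15 risers are needed.
R = 2790 ÷ 15 = 186 mm.
Tread T = 607 − 2 × 186 = 235 mm (≥ 221 mm).
Going = (15 − 1) × 235 = 3290 mm.
Add landings: 3290 + 1418 + 1403 = 6111 mm.

6111 mm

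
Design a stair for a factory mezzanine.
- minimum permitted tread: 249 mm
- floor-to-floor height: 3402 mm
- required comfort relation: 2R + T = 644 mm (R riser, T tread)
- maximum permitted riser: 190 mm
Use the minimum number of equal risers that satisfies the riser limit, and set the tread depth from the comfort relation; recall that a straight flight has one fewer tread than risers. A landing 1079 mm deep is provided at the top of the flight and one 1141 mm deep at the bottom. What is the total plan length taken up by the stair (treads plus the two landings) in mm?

3402 / 190 = 17.905 → round up to 18 risers.
R = 3402 ÷ 18 = 189 mm.
Tread T = 644 − 2 × 189 = 266 mm (≥ 249 mm).
Treads = 18 − 1 = 17; going = 17 × 266 = 4522 mm.
Enclosure = 4522 + 1079 + 1141 = 6742 mm.

6742 mm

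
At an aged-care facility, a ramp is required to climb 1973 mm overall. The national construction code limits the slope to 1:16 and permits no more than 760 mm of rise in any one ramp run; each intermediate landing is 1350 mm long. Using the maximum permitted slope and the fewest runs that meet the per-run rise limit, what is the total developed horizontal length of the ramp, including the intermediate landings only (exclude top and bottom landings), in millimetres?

34268 mm

At most 760 each: 1973/760 = 2.60, giving 3 ramp runs. That means 2 intermediate landings.
Horizontal run for 1973 mm of rise at 1:16 is 1973 × 16 = 31568 mm.
Intermediate landings: 2 × 1350 = 2700 mm.
Total developed length = 31568 + 2700 = 34268 mm.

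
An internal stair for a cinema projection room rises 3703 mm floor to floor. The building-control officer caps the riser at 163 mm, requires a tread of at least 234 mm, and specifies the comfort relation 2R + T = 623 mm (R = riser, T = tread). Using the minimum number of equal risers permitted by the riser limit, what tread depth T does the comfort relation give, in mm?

301 mm

⌈3703/163⌉ = 23 risers.
R = 3703 ÷ 23 = 161 mm.
From 2R + T = 623: T = 623 − 322 = 301 mm.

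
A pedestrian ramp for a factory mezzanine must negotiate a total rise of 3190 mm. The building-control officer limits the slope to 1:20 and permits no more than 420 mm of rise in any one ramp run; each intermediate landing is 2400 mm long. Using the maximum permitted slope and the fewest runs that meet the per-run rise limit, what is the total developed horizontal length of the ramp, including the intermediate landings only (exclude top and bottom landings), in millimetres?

80600 mm

At most 420 each: 3190/420 = 7.60, giving 8 ramp runs. That means 7 intermediate landings.
Horizontal run for 3190 mm of rise at 1:20 is 3190 × 20 = 63800 mm.
7 intermediate landings contribute 7 × 2400 = 16800 mm.
Total developed length = 63800 + 16800 = 80600 mm.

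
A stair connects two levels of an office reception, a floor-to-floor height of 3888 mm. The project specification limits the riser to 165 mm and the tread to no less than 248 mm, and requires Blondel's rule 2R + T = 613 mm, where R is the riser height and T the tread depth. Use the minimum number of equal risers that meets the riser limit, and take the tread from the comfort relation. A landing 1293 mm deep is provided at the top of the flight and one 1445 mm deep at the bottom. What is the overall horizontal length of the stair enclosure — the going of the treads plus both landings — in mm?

9385 mm

At most 165 each: 3888/165 = 23.56, giving 24 risers.
Riser R = 3888 / 24 = 162 mm, within the 165 mm limit.
Tread T = 613 − 2 × 162 = 289 mm (≥ 248 mm).
24 risers give 23 treads; going = 23 × 289 = 6647 mm.
Enclosure = 6647 + 1293 + 1445 = 9385 mm.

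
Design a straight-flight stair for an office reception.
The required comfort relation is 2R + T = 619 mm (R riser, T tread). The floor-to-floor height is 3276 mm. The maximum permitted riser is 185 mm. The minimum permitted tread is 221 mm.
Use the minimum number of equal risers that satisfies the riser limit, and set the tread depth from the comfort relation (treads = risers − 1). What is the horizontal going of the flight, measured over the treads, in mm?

4335 mm

3276 / 185 = 17.708 → round up to 18 risers.
Riser R = 3276 / 18 = 182 mm, within the 185 mm limit.
Tread T = 619 − 2 × 182 = 255 mm (≥ 221 mm).
Treads = 18 − 1 = 17; going = 17 × 255 = 4335 mm.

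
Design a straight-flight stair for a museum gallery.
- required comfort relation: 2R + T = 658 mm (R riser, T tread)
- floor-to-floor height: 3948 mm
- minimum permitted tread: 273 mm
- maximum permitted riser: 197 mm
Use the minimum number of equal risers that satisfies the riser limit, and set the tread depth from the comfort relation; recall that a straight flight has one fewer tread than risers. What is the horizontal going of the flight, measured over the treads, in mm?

5640 mm

⌈3948/197⌉ = 21 risers.
R = 3948 ÷ 21 = 188 mm.
From 2R + T = 658: T = 658 − 376 = 282 mm.
Treads = 21 − 1 = 20; going = 20 × 282 = 5640 mm.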